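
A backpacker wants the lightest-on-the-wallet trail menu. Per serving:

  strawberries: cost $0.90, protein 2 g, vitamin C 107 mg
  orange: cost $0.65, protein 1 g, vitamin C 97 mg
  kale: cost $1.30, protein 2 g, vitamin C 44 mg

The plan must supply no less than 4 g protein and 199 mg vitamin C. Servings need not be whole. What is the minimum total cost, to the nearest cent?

$1.80

strawberries only: max(4/2, 199/107) = 2 servings → $1.80.
orange only: max(4/1, 199/97) = 4 servings → $2.60.
kale only: max(4/2, 199/44) = 4.523 servings → $5.88.
strawberries + orange with both targets exact would need a negative amount; discard.
strawberries + kale with both tight: 1.762 servings and 0.2381 servings → $1.90.
orange + kale with both tight: 1.48 servings and 1.26 servings → $2.60.
So the least-cost plan costs $1.80.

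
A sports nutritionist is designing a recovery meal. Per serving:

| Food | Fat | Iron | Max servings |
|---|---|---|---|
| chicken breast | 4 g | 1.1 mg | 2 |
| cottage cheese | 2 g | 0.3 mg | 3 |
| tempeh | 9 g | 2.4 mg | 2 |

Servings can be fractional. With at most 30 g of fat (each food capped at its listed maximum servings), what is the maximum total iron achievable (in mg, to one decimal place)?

Iron per g fat: chicken breast 0.275, tempeh 0.2667, cottage cheese 0.15.
Take 2 servings of chicken breast: uses 8 g fat, +2.2 mg iron (running total 2.2 mg).
Take 2 servings of tempeh: uses 18 g fat, +4.8 mg iron (running total 7.0 mg).
Take 2 servings of cottage cheese: uses 4 g fat, +0.6 mg iron (running total 7.6 mg).
Filling greedily by iron-per-g fat is optimal for one linear limit, giving 7.6 mg.

7.6 mg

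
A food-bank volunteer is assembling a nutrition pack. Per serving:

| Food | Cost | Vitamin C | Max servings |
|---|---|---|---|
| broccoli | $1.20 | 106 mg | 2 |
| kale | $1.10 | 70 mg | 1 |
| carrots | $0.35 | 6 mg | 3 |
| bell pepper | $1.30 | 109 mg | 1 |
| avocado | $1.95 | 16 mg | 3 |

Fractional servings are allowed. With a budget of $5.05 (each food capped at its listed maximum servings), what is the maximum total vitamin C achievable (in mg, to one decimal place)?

395.3 mg

Vitamin C per dollar: broccoli 88.33, bell pepper 83.85, kale 63.64, carrots 17.14, avocado 8.205.
Take 2 servings of broccoli: spends $2.40, +212.0 mg vitamin C (running total 212.0 mg).
Take 1 serving of bell pepper: spends $1.30, +109.0 mg vitamin C (running total 321.0 mg).
Take 1 serving of kale: spends $1.10, +70.0 mg vitamin C (running total 391.0 mg).
Take 0.7143 servings of carrots: spends $0.25, +4.3 mg vitamin C (running total 395.3 mg).
Filling greedily by vitamin C-per-dollar is optimal for one linear limit, giving 395.3 mg.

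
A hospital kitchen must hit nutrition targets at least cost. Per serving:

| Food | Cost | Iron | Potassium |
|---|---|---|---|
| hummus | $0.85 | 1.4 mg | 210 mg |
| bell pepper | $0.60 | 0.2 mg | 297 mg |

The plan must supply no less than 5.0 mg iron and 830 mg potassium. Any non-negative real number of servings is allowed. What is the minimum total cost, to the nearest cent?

At the optimum either one food covers both requirements or two foods hit both targets exactly; no other combination can be cheaper.
hummus only: max(5.0/1.4, 830/210) = 3.952 servings → $3.36.
bell pepper only: max(5.0/0.2, 830/297) = 25 servings → $15.00.
hummus + bell pepper with both tight: 3.529 servings and 0.2996 servings → $3.18.
The minimum over all feasible corners is $3.18.

$3.18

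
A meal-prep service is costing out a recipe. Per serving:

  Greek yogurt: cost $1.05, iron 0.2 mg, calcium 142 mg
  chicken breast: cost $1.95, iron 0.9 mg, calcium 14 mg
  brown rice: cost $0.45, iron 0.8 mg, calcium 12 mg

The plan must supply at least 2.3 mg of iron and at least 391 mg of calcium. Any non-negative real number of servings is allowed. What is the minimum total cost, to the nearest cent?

$3.70

An LP optimum is at a vertex; with two nutrient constraints at most two foods are used. Check each candidate.
Greek yogurt only: max(2.3/0.2, 391/142) = 11.5 servings → $12.07.
chicken breast only: max(2.3/0.9, 391/14) = 27.93 servings → $54.46.
brown rice only: max(2.3/0.8, 391/12) = 32.58 servings → $14.66.
Greek yogurt + chicken breast with both tight: 2.558 servings and 1.987 servings → $6.56.
Greek yogurt + brown rice with both tight: 2.565 servings and 2.234 servings → $3.70.
chicken breast + brown rice: intersection lies outside the first quadrant.
Cheapest feasible corner: $3.70.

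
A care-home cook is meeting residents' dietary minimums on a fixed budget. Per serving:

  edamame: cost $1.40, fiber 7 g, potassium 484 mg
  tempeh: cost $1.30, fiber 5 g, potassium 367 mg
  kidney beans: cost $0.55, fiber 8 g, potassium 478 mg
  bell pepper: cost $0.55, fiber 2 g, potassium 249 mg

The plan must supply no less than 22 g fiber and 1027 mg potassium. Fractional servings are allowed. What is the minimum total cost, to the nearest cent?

$1.51

With two linear requirements the optimum uses one or two foods; enumerate the corners.
edamame only: max(22/7, 1027/484) = 3.143 servings → $4.40.
tempeh only: max(22/5, 1027/367) = 4.4 servings → $5.72.
kidney beans only: max(22/8, 1027/478) = 2.75 servings → $1.51.
bell pepper only: max(22/2, 1027/249) = 11 servings → $6.05.
edamame + tempeh with both targets exact would need a negative amount; discard.
edamame + kidney beans with both targets exact would need a negative amount; discard.
edamame + bell pepper: intersection lies outside the first quadrant.
tempeh + kidney beans with both targets exact would need a negative amount; discard.
tempeh + bell pepper: intersection lies outside the first quadrant.
kidney beans + bell pepper: the both-tight solution has a negative serving — not a feasible corner.
So the least-cost plan costs $1.51.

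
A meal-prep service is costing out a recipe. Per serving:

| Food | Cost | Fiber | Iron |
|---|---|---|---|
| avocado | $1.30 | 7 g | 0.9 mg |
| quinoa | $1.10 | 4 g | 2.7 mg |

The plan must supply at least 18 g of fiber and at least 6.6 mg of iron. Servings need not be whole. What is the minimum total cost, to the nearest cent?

$4.04

Two binding constraints pin down two serving amounts, so the optimal mix uses at most two foods. The candidates are each food alone (scaled to the tighter of fiber/iron) and each pair with both constraints tight.
avocado only: max(18/7, 6.6/0.9) = 7.333 servings → $9.53.
quinoa only: max(18/4, 6.6/2.7) = 4.5 servings → $4.95.
avocado + quinoa with both tight: 1.451 servings and 1.961 servings → $4.04.
Cheapest feasible corner: $4.04.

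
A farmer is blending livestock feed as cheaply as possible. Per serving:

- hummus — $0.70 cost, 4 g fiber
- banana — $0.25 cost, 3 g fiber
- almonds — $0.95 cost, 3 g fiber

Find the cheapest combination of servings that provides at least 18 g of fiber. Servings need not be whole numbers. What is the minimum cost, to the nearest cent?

Cost per g of fiber: banana $0.0833, hummus $0.1750, almonds $0.3167.
With no serving limits, use only banana: 18 g / 3 g = 6 servings × $0.25 = $1.50.

$1.50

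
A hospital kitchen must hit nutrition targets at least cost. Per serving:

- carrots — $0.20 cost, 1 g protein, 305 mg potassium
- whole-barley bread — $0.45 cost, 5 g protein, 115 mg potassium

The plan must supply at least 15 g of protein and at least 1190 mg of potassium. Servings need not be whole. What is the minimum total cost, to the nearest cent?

$1.68

Check every corner: each single food scaled to meet both minima, and each pair solved so both constraints bind.
carrots only: max(15/1, 1190/305) = 15 servings → $3.00.
whole-barley bread only: max(15/5, 1190/115) = 10.35 servings → $4.66.
carrots + whole-barley bread with both tight: 2.996 servings and 2.401 servings → $1.68.
Cheapest feasible corner: $1.68.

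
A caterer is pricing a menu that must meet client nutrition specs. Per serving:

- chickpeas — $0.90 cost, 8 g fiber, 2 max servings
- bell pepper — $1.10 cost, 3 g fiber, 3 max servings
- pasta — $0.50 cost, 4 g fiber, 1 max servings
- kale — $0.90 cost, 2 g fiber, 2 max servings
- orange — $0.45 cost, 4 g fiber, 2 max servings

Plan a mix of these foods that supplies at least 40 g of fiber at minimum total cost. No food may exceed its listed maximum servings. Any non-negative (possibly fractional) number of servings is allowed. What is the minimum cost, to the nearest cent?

$7.85

Cost per g of fiber: chickpeas $0.1125, orange $0.1125, pasta $0.1250, bell pepper $0.3667, kale $0.4500.
Take 2 servings of chickpeas: +16.0 g fiber for $1.80 (total $1.80, still need 24.0 g).
Take 2 servings of orange: +8.0 g fiber for $0.90 (total $2.70, still need 16.0 g).
Take 1 serving of pasta: +4.0 g fiber for $0.50 (total $3.20, still need 12.0 g).
Take 3 servings of bell pepper: +9.0 g fiber for $3.30 (total $6.50, still need 3.0 g).
Take 1.5 servings of kale: +3.0 g fiber for $1.35 (total $7.85, still need 0.0 g).
Greedy by cheapest-per-g is optimal for a single linear constraint, so the minimum cost is $7.85.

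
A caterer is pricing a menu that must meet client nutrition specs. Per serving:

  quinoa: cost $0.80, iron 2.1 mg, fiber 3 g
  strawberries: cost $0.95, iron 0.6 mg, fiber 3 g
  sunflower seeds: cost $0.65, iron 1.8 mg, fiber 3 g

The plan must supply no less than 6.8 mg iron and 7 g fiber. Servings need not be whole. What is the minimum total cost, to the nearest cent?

Compare the cost at each extreme point of the feasible region.
quinoa only: max(6.8/2.1, 7/3) = 3.238 servings → $2.59.
strawberries only: max(6.8/0.6, 7/3) = 11.33 servings → $10.77.
sunflower seeds only: max(6.8/1.8, 7/3) = 3.778 servings → $2.46.
quinoa + strawberries: intersection lies outside the first quadrant.
quinoa + sunflower seeds: intersection lies outside the first quadrant.
strawberries + sunflower seeds with both targets exact would need a negative amount; discard.
So the least-cost plan costs $2.46.

$2.46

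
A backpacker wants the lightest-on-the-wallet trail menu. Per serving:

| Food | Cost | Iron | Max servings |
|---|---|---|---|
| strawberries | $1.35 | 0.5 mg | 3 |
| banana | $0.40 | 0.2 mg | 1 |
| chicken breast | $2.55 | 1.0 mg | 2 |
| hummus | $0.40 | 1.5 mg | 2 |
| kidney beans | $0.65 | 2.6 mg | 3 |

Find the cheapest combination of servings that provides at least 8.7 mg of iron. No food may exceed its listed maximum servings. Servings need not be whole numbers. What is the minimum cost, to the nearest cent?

Cost per mg of iron: kidney beans $0.2500, hummus $0.2667, banana $2.0000, chicken breast $2.5500, strawberries $2.7000.
Take 3 servings of kidney beans: +7.8 mg iron for $1.95 (total $1.95, still need 0.9 mg).
Take 0.6 servings of hummus: +0.9 mg iron for $0.24 (total $2.19, still need 0.0 mg).
Greedy by cheapest-per-mg is optimal for a single linear constraint, so the minimum cost is $2.19.

$2.19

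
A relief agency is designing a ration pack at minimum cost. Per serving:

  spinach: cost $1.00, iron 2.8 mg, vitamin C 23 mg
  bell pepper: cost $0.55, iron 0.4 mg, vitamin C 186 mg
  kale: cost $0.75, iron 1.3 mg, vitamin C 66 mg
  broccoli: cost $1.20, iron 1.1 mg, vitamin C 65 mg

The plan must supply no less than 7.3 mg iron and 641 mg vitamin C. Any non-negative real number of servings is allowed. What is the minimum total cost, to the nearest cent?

$3.90

Compare the cost at each extreme point of the feasible region.
spinach only: max(7.3/2.8, 641/23) = 27.87 servings → $27.87.
bell pepper only: max(7.3/0.4, 641/186) = 18.25 servings → $10.04.
kale only: max(7.3/1.3, 641/66) = 9.712 servings → $7.28.
broccoli only: max(7.3/1.1, 641/65) = 9.862 servings → $11.83.
spinach + bell pepper with both tight: 2.153 servings and 3.18 servings → $3.90.
spinach + kale: intersection lies outside the first quadrant.
spinach + broccoli: intersection lies outside the first quadrant.
bell pepper + kale with both tight: 1.632 servings and 5.113 servings → $4.73.
bell pepper + broccoli with both tight: 1.291 servings and 6.167 servings → $8.11.
kale + broccoli: intersection lies outside the first quadrant.
Cheapest feasible corner: $3.90.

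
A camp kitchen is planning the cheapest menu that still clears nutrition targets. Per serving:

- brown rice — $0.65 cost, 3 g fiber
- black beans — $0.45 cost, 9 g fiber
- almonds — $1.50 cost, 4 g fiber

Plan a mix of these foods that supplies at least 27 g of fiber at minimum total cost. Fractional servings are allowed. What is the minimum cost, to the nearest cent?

$1.35

Cost per g of fiber: black beans $0.0500, brown rice $0.2167, almonds $0.3750.
With no serving limits, use only black beans: 27 g / 9 g = 3 servings × $0.45 = $1.35.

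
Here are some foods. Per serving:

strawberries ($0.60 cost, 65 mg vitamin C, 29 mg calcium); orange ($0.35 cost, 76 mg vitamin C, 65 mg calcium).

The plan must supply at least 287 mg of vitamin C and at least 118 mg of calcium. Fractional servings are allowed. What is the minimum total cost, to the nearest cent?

The cheapest plan sits at a corner of the feasible region — with two constraints it uses at most two foods.
strawberries only: max(287/65, 118/29) = 4.415 servings → $2.65.
orange only: max(287/76, 118/65) = 3.776 servings → $1.32.
strawberries + orange with both targets exact would need a negative amount; discard.
The minimum over all feasible corners is $1.32.

$1.32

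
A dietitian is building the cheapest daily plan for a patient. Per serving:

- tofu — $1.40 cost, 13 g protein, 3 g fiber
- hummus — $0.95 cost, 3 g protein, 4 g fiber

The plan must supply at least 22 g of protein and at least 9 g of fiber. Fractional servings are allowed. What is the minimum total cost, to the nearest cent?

$3.11

Compare the cost at each extreme point of the feasible region.
tofu only: max(22/13, 9/3) = 3 servings → $4.20.
hummus only: max(22/3, 9/4) = 7.333 servings → $6.97.
tofu + hummus with both tight: 1.419 servings and 1.186 servings → $3.11.
So the least-cost plan costs $3.11.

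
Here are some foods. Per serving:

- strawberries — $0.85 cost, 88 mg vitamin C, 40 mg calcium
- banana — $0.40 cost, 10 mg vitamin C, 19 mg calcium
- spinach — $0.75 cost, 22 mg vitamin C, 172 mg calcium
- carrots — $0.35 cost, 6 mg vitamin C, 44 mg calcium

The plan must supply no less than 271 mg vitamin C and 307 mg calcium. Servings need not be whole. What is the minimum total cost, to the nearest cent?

strawberries only: max(271/88, 307/40) = 7.675 servings → $6.52.
banana only: max(271/10, 307/19) = 27.1 servings → $10.84.
spinach only: max(271/22, 307/172) = 12.32 servings → $9.24.
carrots only: max(271/6, 307/44) = 45.17 servings → $15.81.
strawberries + banana with both tight: 1.634 servings and 12.72 servings → $6.48.
strawberries + spinach with both tight: 2.796 servings and 1.135 servings → $3.23.
strawberries + carrots with both tight: 2.776 servings and 4.454 servings → $3.92.
banana + spinach with both targets exact would need a negative amount; discard.
banana + carrots with both targets exact would need a negative amount; discard.
spinach + carrots: the both-tight solution has a negative serving — not a feasible corner.
So the least-cost plan costs $3.23.

$3.23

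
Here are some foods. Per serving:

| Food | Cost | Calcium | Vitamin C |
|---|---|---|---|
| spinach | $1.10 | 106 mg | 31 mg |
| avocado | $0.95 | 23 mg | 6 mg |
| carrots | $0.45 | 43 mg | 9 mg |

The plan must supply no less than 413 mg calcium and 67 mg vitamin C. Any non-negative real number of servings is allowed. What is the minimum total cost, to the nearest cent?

$4.29

At the optimum either one food covers both requirements or two foods hit both targets exactly; no other combination can be cheaper.
spinach only: max(413/106, 67/31) = 3.896 servings → $4.29.
avocado only: max(413/23, 67/6) = 17.96 servings → $17.06.
carrots only: max(413/43, 67/9) = 9.605 servings → $4.32.
spinach + avocado: intersection lies outside the first quadrant.
spinach + carrots: the both-tight solution has a negative serving — not a feasible corner.
avocado + carrots: the both-tight solution has a negative serving — not a feasible corner.
So the least-cost plan costs $4.29.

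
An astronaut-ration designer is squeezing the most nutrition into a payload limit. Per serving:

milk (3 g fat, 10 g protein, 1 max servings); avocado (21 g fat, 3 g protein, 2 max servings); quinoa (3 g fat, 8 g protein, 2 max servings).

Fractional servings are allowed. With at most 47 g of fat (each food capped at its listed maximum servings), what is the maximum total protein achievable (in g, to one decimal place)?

Protein per g fat: milk 3.333, quinoa 2.667, avocado 0.1429.
Take 1 serving of milk: uses 3 g fat, +10.0 g protein (running total 10.0 g).
Take 2 servings of quinoa: uses 6 g fat, +16.0 g protein (running total 26.0 g).
Take 1.81 servings of avocado: uses 38 g fat, +5.4 g protein (running total 31.4 g).
Greedy by best ratio exhausts the fat allowance optimally: 31.4 g.

31.4 g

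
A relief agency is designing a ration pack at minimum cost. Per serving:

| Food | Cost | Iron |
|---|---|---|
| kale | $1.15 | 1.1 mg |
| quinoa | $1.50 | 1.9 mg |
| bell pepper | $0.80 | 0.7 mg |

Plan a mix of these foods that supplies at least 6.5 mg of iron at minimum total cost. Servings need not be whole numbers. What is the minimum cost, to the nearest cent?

$5.13

Cost per mg of iron: quinoa $0.7895, kale $1.0455, bell pepper $1.1429.
With no serving limits, use only quinoa: 6.5 mg / 1.9 mg = 3.421 servings × $1.50 = $5.13.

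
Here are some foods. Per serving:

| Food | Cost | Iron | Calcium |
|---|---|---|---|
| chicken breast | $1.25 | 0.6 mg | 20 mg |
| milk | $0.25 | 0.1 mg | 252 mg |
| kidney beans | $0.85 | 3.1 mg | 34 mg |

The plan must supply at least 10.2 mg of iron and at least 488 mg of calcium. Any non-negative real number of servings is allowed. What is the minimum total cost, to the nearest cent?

chicken breast only: max(10.2/0.6, 488/20) = 24.4 servings → $30.50.
milk only: max(10.2/0.1, 488/252) = 102 servings → $25.50.
kidney beans only: max(10.2/3.1, 488/34) = 14.35 servings → $12.20.
chicken breast + milk with both tight: 16.9 servings and 0.5952 servings → $21.27.
chicken breast + kidney beans with both targets exact would need a negative amount; discard.
milk + kidney beans with both tight: 1.499 servings and 3.242 servings → $3.13.
Cheapest feasible corner: $3.13.

$3.13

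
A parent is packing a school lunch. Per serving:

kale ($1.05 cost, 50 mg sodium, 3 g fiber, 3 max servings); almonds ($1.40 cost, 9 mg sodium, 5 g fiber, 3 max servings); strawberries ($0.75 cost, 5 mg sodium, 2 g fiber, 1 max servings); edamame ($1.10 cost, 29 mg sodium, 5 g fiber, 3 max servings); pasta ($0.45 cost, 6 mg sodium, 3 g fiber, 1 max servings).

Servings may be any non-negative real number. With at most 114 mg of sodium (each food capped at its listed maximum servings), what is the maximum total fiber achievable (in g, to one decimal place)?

Fiber per mg sodium: almonds 0.5556, pasta 0.5, strawberries 0.4, edamame 0.1724, kale 0.06.
Take 3 servings of almonds: uses 27 mg sodium, +15.0 g fiber (running total 15.0 g).
Take 1 serving of pasta: uses 6 mg sodium, +3.0 g fiber (running total 18.0 g).
Take 1 serving of strawberries: uses 5 mg sodium, +2.0 g fiber (running total 20.0 g).
Take 2.621 servings of edamame: uses 76 mg sodium, +13.1 g fiber (running total 33.1 g).
Filling greedily by fiber-per-mg sodium is optimal for one linear limit, giving 33.1 g.

33.1 g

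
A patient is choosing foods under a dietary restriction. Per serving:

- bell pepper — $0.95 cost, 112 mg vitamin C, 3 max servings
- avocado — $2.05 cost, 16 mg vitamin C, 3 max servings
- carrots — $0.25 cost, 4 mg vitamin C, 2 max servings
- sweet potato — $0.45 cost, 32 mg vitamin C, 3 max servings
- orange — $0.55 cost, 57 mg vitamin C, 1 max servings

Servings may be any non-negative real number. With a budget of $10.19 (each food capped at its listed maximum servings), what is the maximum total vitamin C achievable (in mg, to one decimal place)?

535.6 mg

Vitamin C per dollar: bell pepper 117.9, orange 103.6, sweet potato 71.11, carrots 16, avocado 7.805.
Take 3 servings of bell pepper: spends $2.85, +336.0 mg vitamin C (running total 336.0 mg).
Take 1 serving of orange: spends $0.55, +57.0 mg vitamin C (running total 393.0 mg).
Take 3 servings of sweet potato: spends $1.35, +96.0 mg vitamin C (running total 489.0 mg).
Take 2 servings of carrots: spends $0.50, +8.0 mg vitamin C (running total 497.0 mg).
Take 2.41 servings of avocado: spends $4.94, +38.6 mg vitamin C (running total 535.6 mg).
Greedy by best ratio exhausts the cost allowance optimally: 535.6 mg.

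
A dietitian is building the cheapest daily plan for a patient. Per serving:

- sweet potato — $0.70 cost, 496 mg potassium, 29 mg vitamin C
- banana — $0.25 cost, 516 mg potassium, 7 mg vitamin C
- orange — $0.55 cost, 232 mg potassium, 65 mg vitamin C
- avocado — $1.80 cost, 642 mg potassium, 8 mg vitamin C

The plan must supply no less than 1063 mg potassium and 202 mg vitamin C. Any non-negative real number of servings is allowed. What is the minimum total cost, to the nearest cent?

$1.84

sweet potato only: max(1063/496, 202/29) = 6.966 servings → $4.88.
banana only: max(1063/516, 202/7) = 28.86 servings → $7.21.
orange only: max(1063/232, 202/65) = 4.582 servings → $2.52.
avocado only: max(1063/642, 202/8) = 25.25 servings → $45.45.
sweet potato + banana: the both-tight solution has a negative serving — not a feasible corner.
sweet potato + orange with both tight: 0.8714 servings and 2.719 servings → $2.11.
sweet potato + avocado: intersection lies outside the first quadrant.
banana + orange with both tight: 0.6965 servings and 3.033 servings → $1.84.
banana + avocado with both targets exact would need a negative amount; discard.
orange + avocado with both tight: 3.039 servings and 0.5575 servings → $2.68.
Cheapest feasible corner: $1.84.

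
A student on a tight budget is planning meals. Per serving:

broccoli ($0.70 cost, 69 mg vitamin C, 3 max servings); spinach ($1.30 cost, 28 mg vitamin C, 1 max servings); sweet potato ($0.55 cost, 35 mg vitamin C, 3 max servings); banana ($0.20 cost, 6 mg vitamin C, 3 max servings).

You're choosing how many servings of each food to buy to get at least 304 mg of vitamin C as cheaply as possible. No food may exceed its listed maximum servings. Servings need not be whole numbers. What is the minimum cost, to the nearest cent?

$3.62

Cost per mg of vitamin C: broccoli $0.0101, sweet potato $0.0157, banana $0.0333, spinach $0.0464.
Take 3 servings of broccoli: +207.0 mg vitamin C for $2.10 (total $2.10, still need 97.0 mg).
Take 2.771 servings of sweet potato: +97.0 mg vitamin C for $1.52 (total $3.62, still need 0.0 mg).
Greedy by cheapest-per-mg is optimal for a single linear constraint, so the minimum cost is $3.62.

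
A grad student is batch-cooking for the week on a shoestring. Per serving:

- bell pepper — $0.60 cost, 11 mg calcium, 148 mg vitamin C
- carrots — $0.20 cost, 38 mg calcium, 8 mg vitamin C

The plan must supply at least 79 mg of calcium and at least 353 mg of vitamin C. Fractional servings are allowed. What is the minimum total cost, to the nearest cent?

Check every corner: each single food scaled to meet both minima, and each pair solved so both constraints bind.
bell pepper only: max(79/11, 353/148) = 7.182 servings → $4.31.
carrots only: max(79/38, 353/8) = 44.12 servings → $8.82.
bell pepper + carrots with both tight: 2.309 servings and 1.411 servings → $1.67.
The minimum over all feasible corners is $1.67.

$1.67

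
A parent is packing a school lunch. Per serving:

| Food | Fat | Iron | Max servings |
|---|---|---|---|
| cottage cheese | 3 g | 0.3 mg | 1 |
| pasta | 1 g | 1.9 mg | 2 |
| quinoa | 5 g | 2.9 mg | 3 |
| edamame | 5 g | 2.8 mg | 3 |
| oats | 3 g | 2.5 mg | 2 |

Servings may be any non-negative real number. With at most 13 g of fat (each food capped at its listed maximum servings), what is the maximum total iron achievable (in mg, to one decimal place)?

Iron per g fat: pasta 1.9, oats 0.8333, quinoa 0.58, edamame 0.56, cottage cheese 0.1.
Take 2 servings of pasta: uses 2 g fat, +3.8 mg iron (running total 3.8 mg).
Take 2 servings of oats: uses 6 g fat, +5.0 mg iron (running total 8.8 mg).
Take 1 serving of quinoa: uses 5 g fat, +2.9 mg iron (running total 11.7 mg).
Greedy by best ratio exhausts the fat allowance optimally: 11.7 mg.

11.7 mg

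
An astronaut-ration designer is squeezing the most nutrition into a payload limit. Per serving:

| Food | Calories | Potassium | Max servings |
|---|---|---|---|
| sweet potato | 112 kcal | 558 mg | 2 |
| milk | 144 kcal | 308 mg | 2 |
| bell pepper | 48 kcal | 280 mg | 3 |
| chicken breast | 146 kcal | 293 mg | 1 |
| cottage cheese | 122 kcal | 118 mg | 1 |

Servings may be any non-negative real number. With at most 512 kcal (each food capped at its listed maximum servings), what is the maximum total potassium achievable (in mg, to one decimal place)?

2264.0 mg

Potassium per kcal: bell pepper 5.833, sweet potato 4.982, milk 2.139, chicken breast 2.007, cottage cheese 0.9672.
Take 3 servings of bell pepper: uses 144 kcal, +840.0 mg potassium (running total 840.0 mg).
Take 2 servings of sweet potato: uses 224 kcal, +1116.0 mg potassium (running total 1956.0 mg).
Take 1 serving of milk: uses 144 kcal, +308.0 mg potassium (running total 2264.0 mg).
Filling greedily by potassium-per-kcal is optimal for one linear limit, giving 2264.0 mg.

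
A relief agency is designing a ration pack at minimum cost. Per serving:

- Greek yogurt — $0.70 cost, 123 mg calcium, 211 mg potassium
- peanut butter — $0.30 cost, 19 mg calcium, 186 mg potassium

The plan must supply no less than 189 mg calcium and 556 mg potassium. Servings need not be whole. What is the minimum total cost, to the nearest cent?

$1.37

Greek yogurt only: max(189/123, 556/211) = 2.635 servings → $1.84.
peanut butter only: max(189/19, 556/186) = 9.947 servings → $2.98.
Greek yogurt + peanut butter with both tight: 1.303 servings and 1.511 servings → $1.37.
So the least-cost plan costs $1.37.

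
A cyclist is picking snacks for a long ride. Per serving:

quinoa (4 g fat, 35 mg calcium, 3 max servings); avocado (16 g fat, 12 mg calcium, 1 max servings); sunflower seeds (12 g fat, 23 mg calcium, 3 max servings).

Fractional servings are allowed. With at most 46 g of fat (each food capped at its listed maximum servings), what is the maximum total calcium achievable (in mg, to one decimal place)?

Calcium per g fat: quinoa 8.75, sunflower seeds 1.917, avocado 0.75.
Take 3 servings of quinoa: uses 12 g fat, +105.0 mg calcium (running total 105.0 mg).
Take 2.833 servings of sunflower seeds: uses 34 g fat, +65.2 mg calcium (running total 170.2 mg).
Greedy by best ratio exhausts the fat allowance optimally: 170.2 mg.

170.2 mg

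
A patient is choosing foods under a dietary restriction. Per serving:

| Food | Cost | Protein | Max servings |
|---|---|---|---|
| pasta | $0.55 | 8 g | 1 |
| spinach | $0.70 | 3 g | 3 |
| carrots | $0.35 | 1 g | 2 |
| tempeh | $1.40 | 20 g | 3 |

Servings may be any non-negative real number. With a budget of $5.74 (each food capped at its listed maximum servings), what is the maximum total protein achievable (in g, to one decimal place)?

72.2 g

Protein per dollar: pasta 14.55, tempeh 14.29, spinach 4.286, carrots 2.857.
Take 1 serving of pasta: spends $0.55, +8.0 g protein (running total 8.0 g).
Take 3 servings of tempeh: spends $4.20, +60.0 g protein (running total 68.0 g).
Take 1.414 servings of spinach: spends $0.99, +4.2 g protein (running total 72.2 g).
Filling greedily by protein-per-dollar is optimal for one linear limit, giving 72.2 g.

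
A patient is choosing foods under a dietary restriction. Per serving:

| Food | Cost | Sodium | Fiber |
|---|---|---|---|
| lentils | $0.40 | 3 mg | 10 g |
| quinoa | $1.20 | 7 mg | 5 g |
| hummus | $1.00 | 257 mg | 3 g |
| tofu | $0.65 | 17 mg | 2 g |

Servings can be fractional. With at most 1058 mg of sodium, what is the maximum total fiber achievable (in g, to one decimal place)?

Fiber per mg sodium: lentils 3.333, quinoa 0.7143, tofu 0.1176, hummus 0.01167.
With no serving limits, spend the whole sodium allowance on lentils: 1058 mg / 3 mg × 10 g = 3526.7 g.

3526.7 g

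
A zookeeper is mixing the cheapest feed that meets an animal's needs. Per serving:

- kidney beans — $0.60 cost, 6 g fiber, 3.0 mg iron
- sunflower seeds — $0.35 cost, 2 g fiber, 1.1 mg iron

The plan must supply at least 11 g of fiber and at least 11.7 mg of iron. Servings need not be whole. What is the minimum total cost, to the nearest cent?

$2.34

The cheapest plan sits at a corner of the feasible region — with two constraints it uses at most two foods.
kidney beans only: max(11/6, 11.7/3.0) = 3.9 servings → $2.34.
sunflower seeds only: max(11/2, 11.7/1.1) = 10.64 servings → $3.72.
kidney beans + sunflower seeds with both targets exact would need a negative amount; discard.
Cheapest feasible corner: $2.34.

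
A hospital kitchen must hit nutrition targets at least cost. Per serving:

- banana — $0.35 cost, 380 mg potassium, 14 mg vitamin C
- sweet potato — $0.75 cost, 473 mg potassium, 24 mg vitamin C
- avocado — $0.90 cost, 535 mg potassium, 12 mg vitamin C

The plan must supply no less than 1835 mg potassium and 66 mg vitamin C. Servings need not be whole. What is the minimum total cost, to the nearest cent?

$1.69

Check every corner: each single food scaled to meet both minima, and each pair solved so both constraints bind.
banana only: max(1835/380, 66/14) = 4.829 servings → $1.69.
sweet potato only: max(1835/473, 66/24) = 3.879 servings → $2.91.
avocado only: max(1835/535, 66/12) = 5.5 servings → $4.95.
banana + sweet potato: intersection lies outside the first quadrant.
banana + avocado with both tight: 4.536 servings and 0.2082 servings → $1.77.
sweet potato + avocado with both tight: 1.855 servings and 1.79 servings → $3.00.
So the least-cost plan costs $1.69.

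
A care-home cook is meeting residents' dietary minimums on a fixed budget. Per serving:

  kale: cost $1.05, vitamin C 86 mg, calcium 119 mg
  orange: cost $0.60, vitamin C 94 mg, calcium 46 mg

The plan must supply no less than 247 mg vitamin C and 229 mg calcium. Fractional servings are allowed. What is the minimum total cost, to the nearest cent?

kale only: max(247/86, 229/119) = 2.872 servings → $3.02.
orange only: max(247/94, 229/46) = 4.978 servings → $2.99.
kale + orange with both tight: 1.406 servings and 1.341 servings → $2.28.
So the least-cost plan costs $2.28.

$2.28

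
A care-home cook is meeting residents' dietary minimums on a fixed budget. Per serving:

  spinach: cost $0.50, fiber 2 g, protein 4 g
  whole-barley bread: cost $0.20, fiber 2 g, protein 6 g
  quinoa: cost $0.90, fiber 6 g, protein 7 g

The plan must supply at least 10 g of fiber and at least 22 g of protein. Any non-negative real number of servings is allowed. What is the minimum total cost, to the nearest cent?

spinach only: max(10/2, 22/4) = 5.5 servings → $2.75.
whole-barley bread only: max(10/2, 22/6) = 5 servings → $1.00.
quinoa only: max(10/6, 22/7) = 3.143 servings → $2.83.
spinach + whole-barley bread with both tight: 4 servings and 1 serving → $2.20.
spinach + quinoa: intersection lies outside the first quadrant.
whole-barley bread + quinoa with both tight: 2.818 servings and 0.7273 servings → $1.22.
So the least-cost plan costs $1.00.

$1.00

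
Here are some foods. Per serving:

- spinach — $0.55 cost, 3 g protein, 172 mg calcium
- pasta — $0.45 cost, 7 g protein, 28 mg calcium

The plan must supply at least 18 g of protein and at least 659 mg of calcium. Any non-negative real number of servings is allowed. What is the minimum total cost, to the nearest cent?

A basic optimal solution has at most two foods positive. Try each food alone and each pair with both targets met exactly.
spinach only: max(18/3, 659/172) = 6 servings → $3.30.
pasta only: max(18/7, 659/28) = 23.54 servings → $10.59.
spinach + pasta with both tight: 3.669 servings and 0.9991 servings → $2.47.
Cheapest feasible corner: $2.47.

$2.47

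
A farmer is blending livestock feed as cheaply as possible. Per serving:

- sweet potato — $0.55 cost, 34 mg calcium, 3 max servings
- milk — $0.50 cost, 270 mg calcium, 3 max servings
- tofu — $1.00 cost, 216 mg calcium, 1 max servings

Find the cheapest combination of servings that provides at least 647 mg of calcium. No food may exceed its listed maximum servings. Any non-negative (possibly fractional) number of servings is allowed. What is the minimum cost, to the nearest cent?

Cost per mg of calcium: milk $0.0019, tofu $0.0046, sweet potato $0.0162.
Take 2.396 servings of milk: +647.0 mg calcium for $1.20 (total $1.20, still need 0.0 mg).
Filling from the cheapest source first is optimal under one linear minimum: $1.20.

$1.20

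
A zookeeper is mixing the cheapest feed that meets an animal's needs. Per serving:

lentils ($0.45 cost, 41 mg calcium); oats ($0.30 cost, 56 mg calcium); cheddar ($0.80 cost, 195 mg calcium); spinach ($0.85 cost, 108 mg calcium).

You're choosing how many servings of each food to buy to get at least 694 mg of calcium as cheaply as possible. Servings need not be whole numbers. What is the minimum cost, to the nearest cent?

$2.85

Cost per mg of calcium: cheddar $0.0041, oats $0.0054, spinach $0.0079, lentils $0.0110.
With no serving limits, use only cheddar: 694 mg / 195 mg = 3.559 servings × $0.80 = $2.85.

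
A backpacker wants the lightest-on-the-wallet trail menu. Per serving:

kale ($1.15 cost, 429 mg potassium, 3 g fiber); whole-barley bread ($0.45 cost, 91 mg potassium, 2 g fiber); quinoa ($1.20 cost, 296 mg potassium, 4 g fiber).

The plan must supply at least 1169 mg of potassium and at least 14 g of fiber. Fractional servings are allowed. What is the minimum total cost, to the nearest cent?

$4.01

A basic optimal solution has at most two foods positive. Try each food alone and each pair with both targets met exactly.
kale only: max(1169/429, 14/3) = 4.667 servings → $5.37.
whole-barley bread only: max(1169/91, 14/2) = 12.85 servings → $5.78.
quinoa only: max(1169/296, 14/4) = 3.949 servings → $4.74.
kale + whole-barley bread with both tight: 1.819 servings and 4.272 servings → $4.01.
kale + quinoa with both tight: 0.6425 servings and 3.018 servings → $4.36.
whole-barley bread + quinoa: intersection lies outside the first quadrant.
The minimum over all feasible corners is $4.01.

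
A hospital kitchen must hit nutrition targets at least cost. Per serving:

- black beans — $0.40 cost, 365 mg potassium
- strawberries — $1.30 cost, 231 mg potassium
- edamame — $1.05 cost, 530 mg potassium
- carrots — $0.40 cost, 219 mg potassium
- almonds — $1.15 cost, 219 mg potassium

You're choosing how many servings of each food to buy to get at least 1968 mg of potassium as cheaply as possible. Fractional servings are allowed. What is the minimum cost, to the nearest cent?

Cost per mg of potassium: black beans $0.0011, carrots $0.0018, edamame $0.0020, almonds $0.0053, strawberries $0.0056.
With no serving limits, use only black beans: 1968 mg / 365 mg = 5.392 servings × $0.40 = $2.16.

$2.16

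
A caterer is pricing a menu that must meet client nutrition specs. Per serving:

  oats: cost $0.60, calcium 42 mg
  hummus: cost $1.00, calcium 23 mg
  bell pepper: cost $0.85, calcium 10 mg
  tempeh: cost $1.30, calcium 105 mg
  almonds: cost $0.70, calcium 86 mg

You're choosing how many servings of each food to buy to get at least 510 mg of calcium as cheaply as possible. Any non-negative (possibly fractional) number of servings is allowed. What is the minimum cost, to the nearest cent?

Cost per mg of calcium: almonds $0.0081, tempeh $0.0124, oats $0.0143, hummus $0.0435, bell pepper $0.0850.
With no serving limits, use only almonds: 510 mg / 86 mg = 5.93 servings × $0.70 = $4.15.

$4.15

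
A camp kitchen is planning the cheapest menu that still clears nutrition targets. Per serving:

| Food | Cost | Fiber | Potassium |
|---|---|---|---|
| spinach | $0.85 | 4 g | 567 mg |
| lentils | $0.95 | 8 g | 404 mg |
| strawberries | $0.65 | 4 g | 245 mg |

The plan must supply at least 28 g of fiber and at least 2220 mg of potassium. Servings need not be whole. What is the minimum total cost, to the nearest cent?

$4.15

This is a tiny linear program; its minimum lies at a vertex of the feasible set. List the vertices and price them.
spinach only: max(28/4, 2220/567) = 7 servings → $5.95.
lentils only: max(28/8, 2220/404) = 5.495 servings → $5.22.
strawberries only: max(28/4, 2220/245) = 9.061 servings → $5.89.
spinach + lentils with both tight: 2.208 servings and 2.396 servings → $4.15.
spinach + strawberries with both tight: 1.568 servings and 5.432 servings → $4.86.
lentils + strawberries: the both-tight solution has a negative serving — not a feasible corner.
The minimum over all feasible corners is $4.15.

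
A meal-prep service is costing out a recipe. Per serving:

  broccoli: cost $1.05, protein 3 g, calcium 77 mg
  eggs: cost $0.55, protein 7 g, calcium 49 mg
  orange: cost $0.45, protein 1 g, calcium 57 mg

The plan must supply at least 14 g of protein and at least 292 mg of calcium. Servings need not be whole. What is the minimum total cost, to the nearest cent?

At the optimum either one food covers both requirements or two foods hit both targets exactly; no other combination can be cheaper.
broccoli only: max(14/3, 292/77) = 4.667 servings → $4.90.
eggs only: max(14/7, 292/49) = 5.959 servings → $3.28.
orange only: max(14/1, 292/57) = 14 servings → $6.30.
broccoli + eggs with both tight: 3.464 servings and 0.5153 servings → $3.92.
broccoli + orange with both targets exact would need a negative amount; discard.
eggs + orange with both tight: 1.446 servings and 3.88 servings → $2.54.
The minimum over all feasible corners is $2.54.

$2.54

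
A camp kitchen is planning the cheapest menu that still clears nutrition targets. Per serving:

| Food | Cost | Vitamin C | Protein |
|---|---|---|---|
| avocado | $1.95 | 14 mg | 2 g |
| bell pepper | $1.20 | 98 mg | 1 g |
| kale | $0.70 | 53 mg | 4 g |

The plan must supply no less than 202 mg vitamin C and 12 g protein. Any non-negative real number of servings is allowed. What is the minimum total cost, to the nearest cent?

$2.62

With two linear requirements the optimum uses one or two foods; enumerate the corners.
avocado only: max(202/14, 12/2) = 14.43 servings → $28.14.
bell pepper only: max(202/98, 12/1) = 12 servings → $14.40.
kale only: max(202/53, 12/4) = 3.811 servings → $2.67.
avocado + bell pepper with both tight: 5.352 servings and 1.297 servings → $11.99.
avocado + kale with both targets exact would need a negative amount; discard.
bell pepper + kale with both tight: 0.5074 servings and 2.873 servings → $2.62.
So the least-cost plan costs $2.62.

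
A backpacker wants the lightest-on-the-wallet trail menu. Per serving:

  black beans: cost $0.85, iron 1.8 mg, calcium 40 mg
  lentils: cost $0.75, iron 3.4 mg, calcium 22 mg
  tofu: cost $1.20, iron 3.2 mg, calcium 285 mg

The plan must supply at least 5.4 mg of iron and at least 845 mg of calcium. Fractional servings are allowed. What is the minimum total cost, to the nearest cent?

$3.56

An LP optimum is at a vertex; with two nutrient constraints at most two foods are used. Check each candidate.
black beans only: max(5.4/1.8, 845/40) = 21.12 servings → $17.96.
lentils only: max(5.4/3.4, 845/22) = 38.41 servings → $28.81.
tofu only: max(5.4/3.2, 845/285) = 2.965 servings → $3.56.
black beans + lentils: the both-tight solution has a negative serving — not a feasible corner.
black beans + tofu with both targets exact would need a negative amount; discard.
lentils + tofu with both targets exact would need a negative amount; discard.
The minimum over all feasible corners is $3.56.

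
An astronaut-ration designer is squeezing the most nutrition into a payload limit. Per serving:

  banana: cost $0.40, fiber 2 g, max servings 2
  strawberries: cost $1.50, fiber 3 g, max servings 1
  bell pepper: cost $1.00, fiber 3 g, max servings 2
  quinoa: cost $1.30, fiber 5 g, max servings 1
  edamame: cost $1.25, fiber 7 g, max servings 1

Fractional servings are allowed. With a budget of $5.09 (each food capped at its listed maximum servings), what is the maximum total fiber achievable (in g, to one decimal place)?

Fiber per dollar: edamame 5.6, banana 5, quinoa 3.846, bell pepper 3, strawberries 2.
Take 1 serving of edamame: spends $1.25, +7.0 g fiber (running total 7.0 g).
Take 2 servings of banana: spends $0.80, +4.0 g fiber (running total 11.0 g).
Take 1 serving of quinoa: spends $1.30, +5.0 g fiber (running total 16.0 g).
Take 1.74 servings of bell pepper: spends $1.74, +5.2 g fiber (running total 21.2 g).
Greedy by best ratio exhausts the cost allowance optimally: 21.2 g.

21.2 g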